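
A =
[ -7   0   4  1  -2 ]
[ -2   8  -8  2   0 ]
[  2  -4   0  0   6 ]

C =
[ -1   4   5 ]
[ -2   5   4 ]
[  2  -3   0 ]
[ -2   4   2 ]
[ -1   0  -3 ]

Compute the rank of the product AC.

First compute AC:
[[ 15, -36, -27],
 [-34,  64,  26],
 [  0, -12, -24]]
Now row reduce the product.
R2 ← R2 + (34/15)·R1: [0, -88/5, -176/5]
R3 ← R3 − (15/22)·R2: [0, 0, 0]
2 nonzero rows, so rank(AC) = 2.

2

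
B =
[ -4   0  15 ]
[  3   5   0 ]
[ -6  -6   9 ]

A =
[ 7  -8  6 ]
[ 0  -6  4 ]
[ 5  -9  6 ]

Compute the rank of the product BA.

2

First compute BA:
[[ 47, -103,  66],
 [ 21, -54,  38],
 [  3,   3,  -6]]
Now row reduce the product.
R2 ← R2 − (21/47)·R1: [0, -375/47, 400/47]
R3 ← R3 − (3/47)·R1: [0, 450/47, -480/47]
R3 ← R3 + (6/5)·R2: [0, 0, 0]
2 nonzero rows, so rank(BA) = 2.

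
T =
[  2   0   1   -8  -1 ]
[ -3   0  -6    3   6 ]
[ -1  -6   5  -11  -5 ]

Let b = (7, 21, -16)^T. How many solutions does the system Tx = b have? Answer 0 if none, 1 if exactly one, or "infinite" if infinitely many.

infinite

Row reduce the augmented matrix [T | b].
R2 ← R2 + (3/2)·R1: [0, 0, -9/2, -9, 9/2, 63/2]
R3 ← R3 + (1/2)·R1: [0, -6, 11/2, -15, -11/2, -25/2]
Swap R2 ↔ R3
The echelon form has 3 nonzero rows, and every pivot lies in the first 5 columns, so rank(T) = rank([T|b]) = 3.
The system is consistent.
rank = 3 < 5 unknowns, so there are infinitely many solutions.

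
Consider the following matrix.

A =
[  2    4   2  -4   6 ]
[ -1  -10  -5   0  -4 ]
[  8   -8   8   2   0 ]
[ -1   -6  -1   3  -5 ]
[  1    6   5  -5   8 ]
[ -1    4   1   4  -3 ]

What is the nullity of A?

1

Row reduce to echelon form.
R2 ← R2 + (1/2)·R1: [0, -8, -4, -2, -1]
R3 ← R3 − (4)·R1: [0, -24, 0, 18, -24]
R4 ← R4 + (1/2)·R1: [0, -4, 0, 1, -2]
R5 ← R5 − (1/2)·R1: [0, 4, 4, -3, 5]
R6 ← R6 + (1/2)·R1: [0, 6, 2, 2, 0]
R3 ← R3 − (3)·R2: [0, 0, 12, 24, -21]
R4 ← R4 − (1/2)·R2: [0, 0, 2, 2, -3/2]
R5 ← R5 + (1/2)·R2: [0, 0, 2, -4, 9/2]
R6 ← R6 + (3/4)·R2: [0, 0, -1, 1/2, -3/4]
R4 ← R4 − (1/6)·R3: [0, 0, 0, -2, 2]
R5 ← R5 − (1/6)·R3: [0, 0, 0, -8, 8]
R6 ← R6 + (1/12)·R3: [0, 0, 0, 5/2, -5/2]
R5 ← R5 − (4)·R4: [0, 0, 0, 0, 0]
R6 ← R6 + (5/4)·R4: [0, 0, 0, 0, 0]
4 nonzero rows, so rank(A) = 4.
A has 5 columns; by rank–nullity, nullity = 5 − 4 = 1.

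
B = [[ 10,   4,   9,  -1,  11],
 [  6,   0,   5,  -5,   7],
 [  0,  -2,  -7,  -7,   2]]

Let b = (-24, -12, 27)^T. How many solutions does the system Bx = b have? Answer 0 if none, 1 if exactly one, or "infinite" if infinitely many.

Row reduce the augmented matrix [B | b].
R2 ← R2 − (3/5)·R1: [0, -12/5, -2/5, -22/5, 2/5, 12/5]
R3 ← R3 − (5/6)·R2: [0, 0, -20/3, -10/3, 5/3, 25]
The echelon form has 3 nonzero rows, and every pivot lies in the first 5 columns, so rank(B) = rank([B|b]) = 3.
The system is consistent.
rank = 3 < 5 unknowns, so there are infinitely many solutions.

infinite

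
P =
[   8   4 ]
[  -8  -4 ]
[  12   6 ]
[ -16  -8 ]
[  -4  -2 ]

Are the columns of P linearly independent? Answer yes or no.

Row reduce P to echelon form.
R2 ← R2 + R1: [0, 0]
R3 ← R3 − (3/2)·R1: [0, 0]
R4 ← R4 + (2)·R1: [0, 0]
R5 ← R5 + (1/2)·R1: [0, 0]
1 pivot among 2 columns.
Only 1 < 2 pivot columns, so the columns are linearly dependent.

no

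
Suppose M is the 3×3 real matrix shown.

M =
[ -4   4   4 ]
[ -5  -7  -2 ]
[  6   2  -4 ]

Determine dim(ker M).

0

Row reduce to echelon form.
R2 ← R2 − (5/4)·R1: [0, -12, -7]
R3 ← R3 + (3/2)·R1: [0, 8, 2]
R3 ← R3 + (2/3)·R2: [0, 0, -8/3]
3 nonzero rows, so rank(M) = 3.
M has 3 columns; by rank–nullity, nullity = 3 − 3 = 0.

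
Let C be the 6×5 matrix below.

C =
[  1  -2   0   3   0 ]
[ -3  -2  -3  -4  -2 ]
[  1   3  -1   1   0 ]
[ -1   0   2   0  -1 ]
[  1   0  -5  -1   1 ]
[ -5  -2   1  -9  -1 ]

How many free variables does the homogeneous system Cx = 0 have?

Row reduce to echelon form.
R2 ← R2 + (3)·R1: [0, -8, -3, 5, -2]
R3 ← R3 − R1: [0, 5, -1, -2, 0]
R4 ← R4 + R1: [0, -2, 2, 3, -1]
R5 ← R5 − R1: [0, 2, -5, -4, 1]
R6 ← R6 + (5)·R1: [0, -12, 1, 6, -1]
R3 ← R3 + (5/8)·R2: [0, 0, -23/8, 9/8, -5/4]
R4 ← R4 − (1/4)·R2: [0, 0, 11/4, 7/4, -1/2]
R5 ← R5 + (1/4)·R2: [0, 0, -23/4, -11/4, 1/2]
R6 ← R6 − (3/2)·R2: [0, 0, 11/2, -3/2, 2]
R4 ← R4 + (22/23)·R3: [0, 0, 0, 65/23, -39/23]
R5 ← R5 − (2)·R3: [0, 0, 0, -5, 3]
R6 ← R6 + (44/23)·R3: [0, 0, 0, 15/23, -9/23]
R5 ← R5 + (23/13)·R4: [0, 0, 0, 0, 0]
R6 ← R6 − (3/13)·R4: [0, 0, 0, 0, 0]
4 nonzero rows, so rank(C) = 4.
C has 5 columns; by rank–nullity, nullity = 5 − 4 = 1.

1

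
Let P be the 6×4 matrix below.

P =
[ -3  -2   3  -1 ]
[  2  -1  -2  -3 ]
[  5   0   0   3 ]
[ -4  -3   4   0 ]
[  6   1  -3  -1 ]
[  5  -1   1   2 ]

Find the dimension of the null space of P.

Row reduce to echelon form.
R2 ← R2 + (2/3)·R1: [0, -7/3, 0, -11/3]
R3 ← R3 + (5/3)·R1: [0, -10/3, 5, 4/3]
R4 ← R4 − (4/3)·R1: [0, -1/3, 0, 4/3]
R5 ← R5 + (2)·R1: [0, -3, 3, -3]
R6 ← R6 + (5/3)·R1: [0, -13/3, 6, 1/3]
R3 ← R3 − (10/7)·R2: [0, 0, 5, 46/7]
R4 ← R4 − (1/7)·R2: [0, 0, 0, 13/7]
R5 ← R5 − (9/7)·R2: [0, 0, 3, 12/7]
R6 ← R6 − (13/7)·R2: [0, 0, 6, 50/7]
R5 ← R5 − (3/5)·R3: [0, 0, 0, -78/35]
R6 ← R6 − (6/5)·R3: [0, 0, 0, -26/35]
R5 ← R5 + (6/5)·R4: [0, 0, 0, 0]
R6 ← R6 + (2/5)·R4: [0, 0, 0, 0]
4 nonzero rows, so rank(P) = 4.
P has 4 columns; by rank–nullity, nullity = 4 − 4 = 0.

0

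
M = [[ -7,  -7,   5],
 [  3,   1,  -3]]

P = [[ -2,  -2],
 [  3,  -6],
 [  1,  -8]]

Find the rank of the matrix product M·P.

2

First compute MP:
[[ -2,  16],
 [ -6,  12]]
Now row reduce the product.
R2 ← R2 − (3)·R1: [0, -36]
2 nonzero rows, so rank(MP) = 2.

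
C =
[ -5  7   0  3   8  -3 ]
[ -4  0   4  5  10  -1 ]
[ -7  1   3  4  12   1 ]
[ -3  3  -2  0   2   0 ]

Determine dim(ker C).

2

Row reduce to echelon form.
R2 ← R2 − (4/5)·R1: [0, -28/5, 4, 13/5, 18/5, 7/5]
R3 ← R3 − (7/5)·R1: [0, -44/5, 3, -1/5, 4/5, 26/5]
R4 ← R4 − (3/5)·R1: [0, -6/5, -2, -9/5, -14/5, 9/5]
R3 ← R3 − (11/7)·R2: [0, 0, -23/7, -30/7, -34/7, 3]
R4 ← R4 − (3/14)·R2: [0, 0, -20/7, -33/14, -25/7, 3/2]
R4 ← R4 − (20/23)·R3: [0, 0, 0, 63/46, 15/23, -51/46]
4 nonzero rows, so rank(C) = 4.
C has 6 columns; by rank–nullity, nullity = 6 − 4 = 2.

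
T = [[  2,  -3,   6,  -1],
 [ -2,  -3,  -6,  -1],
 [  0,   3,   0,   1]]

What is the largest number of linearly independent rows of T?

2

Row reduce to echelon form.
R2 ← R2 + R1: [0, -6, 0, -2]
R3 ← R3 + (1/2)·R2: [0, 0, 0, 0]
Echelon form has 2 nonzero rows, so rank(T) = 2.
The rank gives the maximum number of linearly independent rows: 2.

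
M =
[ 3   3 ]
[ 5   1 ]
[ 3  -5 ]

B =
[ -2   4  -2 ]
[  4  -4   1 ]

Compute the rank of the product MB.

2

First compute MB:
[[  6,   0,  -3],
 [ -6,  16,  -9],
 [-26,  32, -11]]
Now row reduce the product.
R2 ← R2 + R1: [0, 16, -12]
R3 ← R3 + (13/3)·R1: [0, 32, -24]
R3 ← R3 − (2)·R2: [0, 0, 0]
2 nonzero rows, so rank(MB) = 2.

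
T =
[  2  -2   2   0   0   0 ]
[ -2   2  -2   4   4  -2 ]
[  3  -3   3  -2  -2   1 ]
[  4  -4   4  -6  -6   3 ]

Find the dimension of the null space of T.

4

Row reduce to echelon form.
R2 ← R2 + R1: [0, 0, 0, 4, 4, -2]
R3 ← R3 − (3/2)·R1: [0, 0, 0, -2, -2, 1]
R4 ← R4 − (2)·R1: [0, 0, 0, -6, -6, 3]
R3 ← R3 + (1/2)·R2: [0, 0, 0, 0, 0, 0]
R4 ← R4 + (3/2)·R2: [0, 0, 0, 0, 0, 0]
2 nonzero rows, so rank(T) = 2.
T has 6 columns; by rank–nullity, nullity = 6 − 2 = 4.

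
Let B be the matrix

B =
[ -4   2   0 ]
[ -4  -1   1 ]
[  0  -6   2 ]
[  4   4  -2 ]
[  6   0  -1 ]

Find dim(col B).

Row reduce to echelon form.
R2 ← R2 − R1: [0, -3, 1]
R4 ← R4 + R1: [0, 6, -2]
R5 ← R5 + (3/2)·R1: [0, 3, -1]
R3 ← R3 − (2)·R2: [0, 0, 0]
R4 ← R4 + (2)·R2: [0, 0, 0]
R5 ← R5 + R2: [0, 0, 0]
Echelon form has 2 nonzero rows, so rank(B) = 2.
The column space has dimension equal to the rank: 2.

2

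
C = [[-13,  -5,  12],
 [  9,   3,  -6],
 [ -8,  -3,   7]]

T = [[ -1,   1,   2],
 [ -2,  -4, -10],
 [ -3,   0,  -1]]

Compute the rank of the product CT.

First compute CT:
[[-13,   7,  12],
 [  3,  -3,  -6],
 [ -7,   4,   7]]
Now row reduce the product.
R2 ← R2 + (3/13)·R1: [0, -18/13, -42/13]
R3 ← R3 − (7/13)·R1: [0, 3/13, 7/13]
R3 ← R3 + (1/6)·R2: [0, 0, 0]
2 nonzero rows, so rank(CT) = 2.

2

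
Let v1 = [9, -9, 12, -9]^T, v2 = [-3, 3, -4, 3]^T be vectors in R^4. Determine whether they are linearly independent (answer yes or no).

Form the matrix with these vectors as rows and row reduce.
R2 ← R2 + (1/3)·R1: [0, 0, 0, 0]
1 nonzero row, so the 2 vectors span a space of dimension 1.
Since 1 < 2, the vectors are linearly dependent.

no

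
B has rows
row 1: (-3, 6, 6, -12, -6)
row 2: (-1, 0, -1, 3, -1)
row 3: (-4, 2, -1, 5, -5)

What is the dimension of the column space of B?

2

Row reduce to echelon form.
R2 ← R2 − (1/3)·R1: [0, -2, -3, 7, 1]
R3 ← R3 − (4/3)·R1: [0, -6, -9, 21, 3]
R3 ← R3 − (3)·R2: [0, 0, 0, 0, 0]
Echelon form has 2 nonzero rows, so rank(B) = 2.
The column space has dimension equal to the rank: 2.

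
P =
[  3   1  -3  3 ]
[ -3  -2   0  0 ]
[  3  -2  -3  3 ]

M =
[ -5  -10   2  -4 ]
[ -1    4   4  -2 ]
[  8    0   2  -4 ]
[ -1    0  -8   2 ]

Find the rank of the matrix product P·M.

3

First compute PM:
[[-43, -26, -20,   4],
 [ 17,  22, -14,  16],
 [-40, -38, -32,  10]]
Now row reduce the product.
R2 ← R2 + (17/43)·R1: [0, 504/43, -942/43, 756/43]
R3 ← R3 − (40/43)·R1: [0, -594/43, -576/43, 270/43]
R3 ← R3 + (33/28)·R2: [0, 0, -549/14, 27]
3 nonzero rows, so rank(PM) = 3.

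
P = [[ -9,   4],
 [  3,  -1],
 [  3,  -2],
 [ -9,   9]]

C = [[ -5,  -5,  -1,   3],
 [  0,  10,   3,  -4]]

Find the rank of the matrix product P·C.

First compute PC:
[[ 45,  85,  21, -43],
 [-15, -25,  -6,  13],
 [-15, -35,  -9,  17],
 [ 45, 135,  36, -63]]
Now row reduce the product.
R2 ← R2 + (1/3)·R1: [0, 10/3, 1, -4/3]
R3 ← R3 + (1/3)·R1: [0, -20/3, -2, 8/3]
R4 ← R4 − R1: [0, 50, 15, -20]
R3 ← R3 + (2)·R2: [0, 0, 0, 0]
R4 ← R4 − (15)·R2: [0, 0, 0, 0]
2 nonzero rows, so rank(PC) = 2.

2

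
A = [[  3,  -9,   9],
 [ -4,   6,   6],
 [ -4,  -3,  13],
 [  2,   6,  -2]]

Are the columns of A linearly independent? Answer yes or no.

Row reduce A to echelon form.
R2 ← R2 + (4/3)·R1: [0, -6, 18]
R3 ← R3 + (4/3)·R1: [0, -15, 25]
R4 ← R4 − (2/3)·R1: [0, 12, -8]
R3 ← R3 − (5/2)·R2: [0, 0, -20]
R4 ← R4 + (2)·R2: [0, 0, 28]
R4 ← R4 + (7/5)·R3: [0, 0, 0]
3 pivots among 3 columns.
Every column is a pivot column, so the columns are linearly independent.

yes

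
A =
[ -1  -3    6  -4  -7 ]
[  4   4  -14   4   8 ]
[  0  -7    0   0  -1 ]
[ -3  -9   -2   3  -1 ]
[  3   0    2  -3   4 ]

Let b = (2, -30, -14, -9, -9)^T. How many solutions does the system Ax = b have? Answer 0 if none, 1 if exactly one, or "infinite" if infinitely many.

Row reduce the augmented matrix [A | b].
R2 ← R2 + (4)·R1: [0, -8, 10, -12, -20, -22]
R4 ← R4 − (3)·R1: [0, 0, -20, 15, 20, -15]
R5 ← R5 + (3)·R1: [0, -9, 20, -15, -17, -3]
R3 ← R3 − (7/8)·R2: [0, 0, -35/4, 21/2, 33/2, 21/4]
R5 ← R5 − (9/8)·R2: [0, 0, 35/4, -3/2, 11/2, 87/4]
R4 ← R4 − (16/7)·R3: [0, 0, 0, -9, -124/7, -27]
R5 ← R5 + R3: [0, 0, 0, 9, 22, 27]
R5 ← R5 + R4: [0, 0, 0, 0, 30/7, 0]
The echelon form has 5 nonzero rows, and every pivot lies in the first 5 columns, so rank(A) = rank([A|b]) = 5.
The system is consistent.
rank = 5 = number of unknowns, so the solution is unique.

1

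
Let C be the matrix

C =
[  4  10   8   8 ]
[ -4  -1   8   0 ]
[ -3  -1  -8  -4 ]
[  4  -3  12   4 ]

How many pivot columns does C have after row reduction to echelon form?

3

Row reduce to echelon form.
R2 ← R2 + R1: [0, 9, 16, 8]
R3 ← R3 + (3/4)·R1: [0, 13/2, -2, 2]
R4 ← R4 − R1: [0, -13, 4, -4]
R3 ← R3 − (13/18)·R2: [0, 0, -122/9, -34/9]
R4 ← R4 + (13/9)·R2: [0, 0, 244/9, 68/9]
R4 ← R4 + (2)·R3: [0, 0, 0, 0]
Echelon form has 3 nonzero rows, so rank(C) = 3.
Each nonzero row contributes one pivot column: 3 pivot columns.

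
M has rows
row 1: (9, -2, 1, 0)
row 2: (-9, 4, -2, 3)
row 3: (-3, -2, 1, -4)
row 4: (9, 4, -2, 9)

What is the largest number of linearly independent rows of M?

Row reduce to echelon form.
R2 ← R2 + R1: [0, 2, -1, 3]
R3 ← R3 + (1/3)·R1: [0, -8/3, 4/3, -4]
R4 ← R4 − R1: [0, 6, -3, 9]
R3 ← R3 + (4/3)·R2: [0, 0, 0, 0]
R4 ← R4 − (3)·R2: [0, 0, 0, 0]
Echelon form has 2 nonzero rows, so rank(M) = 2.
The rank gives the maximum number of linearly independent rows: 2.

2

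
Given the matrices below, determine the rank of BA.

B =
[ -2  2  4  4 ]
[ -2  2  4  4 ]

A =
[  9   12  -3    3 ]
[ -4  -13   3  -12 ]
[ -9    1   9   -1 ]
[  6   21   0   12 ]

1

First compute BA:
[[-38,  38,  48,  14],
 [-38,  38,  48,  14]]
Now row reduce the product.
R2 ← R2 − R1: [0, 0, 0, 0]
1 nonzero row, so rank(BA) = 1.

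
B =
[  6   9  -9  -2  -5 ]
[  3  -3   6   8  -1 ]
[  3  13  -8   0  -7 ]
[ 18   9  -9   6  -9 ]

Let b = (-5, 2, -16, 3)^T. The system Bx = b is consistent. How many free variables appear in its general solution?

2

Row reduce the augmented matrix [B | b].
R2 ← R2 − (1/2)·R1: [0, -15/2, 21/2, 9, 3/2, 9/2]
R3 ← R3 − (1/2)·R1: [0, 17/2, -7/2, 1, -9/2, -27/2]
R4 ← R4 − (3)·R1: [0, -18, 18, 12, 6, 18]
R3 ← R3 + (17/15)·R2: [0, 0, 42/5, 56/5, -14/5, -42/5]
R4 ← R4 − (12/5)·R2: [0, 0, -36/5, -48/5, 12/5, 36/5]
R4 ← R4 + (6/7)·R3: [0, 0, 0, 0, 0, 0]
The echelon form has 3 nonzero rows, and every pivot lies in the first 5 columns, so rank(B) = rank([B|b]) = 3.
The system is consistent.
Free variables = (unknowns) − (rank) = 5 − 3 = 2.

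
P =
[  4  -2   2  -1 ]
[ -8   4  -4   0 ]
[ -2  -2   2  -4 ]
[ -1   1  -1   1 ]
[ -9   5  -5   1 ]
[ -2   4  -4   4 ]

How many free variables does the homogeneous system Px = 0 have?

1

Row reduce to echelon form.
R2 ← R2 + (2)·R1: [0, 0, 0, -2]
R3 ← R3 + (1/2)·R1: [0, -3, 3, -9/2]
R4 ← R4 + (1/4)·R1: [0, 1/2, -1/2, 3/4]
R5 ← R5 + (9/4)·R1: [0, 1/2, -1/2, -5/4]
R6 ← R6 + (1/2)·R1: [0, 3, -3, 7/2]
Swap R2 ↔ R3
R4 ← R4 + (1/6)·R2: [0, 0, 0, 0]
R5 ← R5 + (1/6)·R2: [0, 0, 0, -2]
R6 ← R6 + R2: [0, 0, 0, -1]
R5 ← R5 − R3: [0, 0, 0, 0]
R6 ← R6 − (1/2)·R3: [0, 0, 0, 0]
3 nonzero rows, so rank(P) = 3.
P has 4 columns; by rank–nullity, nullity = 4 − 3 = 1.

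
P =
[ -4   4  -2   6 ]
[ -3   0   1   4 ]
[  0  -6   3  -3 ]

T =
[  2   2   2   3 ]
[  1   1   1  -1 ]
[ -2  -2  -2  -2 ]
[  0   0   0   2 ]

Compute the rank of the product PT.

2

First compute PT:
[[  0,   0,   0,   0],
 [ -8,  -8,  -8,  -3],
 [-12, -12, -12,  -6]]
Now row reduce the product.
Swap R1 ↔ R2
R3 ← R3 − (3/2)·R1: [0, 0, 0, -3/2]
Swap R2 ↔ R3
2 nonzero rows, so rank(PT) = 2.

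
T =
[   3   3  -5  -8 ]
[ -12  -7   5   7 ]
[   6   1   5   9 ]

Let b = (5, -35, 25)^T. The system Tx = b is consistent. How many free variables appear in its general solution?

2

Row reduce the augmented matrix [T | b].
R2 ← R2 + (4)·R1: [0, 5, -15, -25, -15]
R3 ← R3 − (2)·R1: [0, -5, 15, 25, 15]
R3 ← R3 + R2: [0, 0, 0, 0, 0]
The echelon form has 2 nonzero rows, and every pivot lies in the first 4 columns, so rank(T) = rank([T|b]) = 2.
The system is consistent.
Free variables = (unknowns) − (rank) = 4 − 2 = 2.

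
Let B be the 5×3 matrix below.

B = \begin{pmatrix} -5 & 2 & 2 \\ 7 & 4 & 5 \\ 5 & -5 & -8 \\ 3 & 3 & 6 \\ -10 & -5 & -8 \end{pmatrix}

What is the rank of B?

Row reduce to echelon form.
R2 ← R2 + (7/5)·R1: [0, 34/5, 39/5]
R3 ← R3 + R1: [0, -3, -6]
R4 ← R4 + (3/5)·R1: [0, 21/5, 36/5]
R5 ← R5 − (2)·R1: [0, -9, -12]
R3 ← R3 + (15/34)·R2: [0, 0, -87/34]
R4 ← R4 − (21/34)·R2: [0, 0, 81/34]
R5 ← R5 + (45/34)·R2: [0, 0, -57/34]
R4 ← R4 + (27/29)·R3: [0, 0, 0]
R5 ← R5 − (19/29)·R3: [0, 0, 0]
Echelon form has 3 nonzero rows, so rank(B) = 3.

3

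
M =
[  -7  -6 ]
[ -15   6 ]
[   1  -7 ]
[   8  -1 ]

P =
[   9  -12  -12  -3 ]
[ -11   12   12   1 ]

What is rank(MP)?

2

First compute MP:
[[  3,  12,  12,  15],
 [-201, 252, 252,  51],
 [ 86, -96, -96, -10],
 [ 83, -108, -108, -25]]
Now row reduce the product.
R2 ← R2 + (67)·R1: [0, 1056, 1056, 1056]
R3 ← R3 − (86/3)·R1: [0, -440, -440, -440]
R4 ← R4 − (83/3)·R1: [0, -440, -440, -440]
R3 ← R3 + (5/12)·R2: [0, 0, 0, 0]
R4 ← R4 + (5/12)·R2: [0, 0, 0, 0]
2 nonzero rows, so rank(MP) = 2.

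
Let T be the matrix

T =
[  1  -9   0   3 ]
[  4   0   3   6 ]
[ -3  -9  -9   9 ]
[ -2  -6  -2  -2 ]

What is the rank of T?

Row reduce to echelon form.
R2 ← R2 − (4)·R1: [0, 36, 3, -6]
R3 ← R3 + (3)·R1: [0, -36, -9, 18]
R4 ← R4 + (2)·R1: [0, -24, -2, 4]
R3 ← R3 + R2: [0, 0, -6, 12]
R4 ← R4 + (2/3)·R2: [0, 0, 0, 0]
Echelon form has 3 nonzero rows, so rank(T) = 3.

3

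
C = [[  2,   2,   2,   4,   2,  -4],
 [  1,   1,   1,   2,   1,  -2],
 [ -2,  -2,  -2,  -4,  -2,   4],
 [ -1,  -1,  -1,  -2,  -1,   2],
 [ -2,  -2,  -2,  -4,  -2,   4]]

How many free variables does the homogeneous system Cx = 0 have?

Row reduce to echelon form.
R2 ← R2 − (1/2)·R1: [0, 0, 0, 0, 0, 0]
R3 ← R3 + R1: [0, 0, 0, 0, 0, 0]
R4 ← R4 + (1/2)·R1: [0, 0, 0, 0, 0, 0]
R5 ← R5 + R1: [0, 0, 0, 0, 0, 0]
1 nonzero row, so rank(C) = 1.
C has 6 columns; by rank–nullity, nullity = 6 − 1 = 5.

5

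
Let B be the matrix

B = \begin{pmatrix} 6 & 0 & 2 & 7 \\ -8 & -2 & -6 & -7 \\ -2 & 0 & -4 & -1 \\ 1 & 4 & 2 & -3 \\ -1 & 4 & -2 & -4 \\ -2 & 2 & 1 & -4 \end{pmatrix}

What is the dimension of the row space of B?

Row reduce to echelon form.
R2 ← R2 + (4/3)·R1: [0, -2, -10/3, 7/3]
R3 ← R3 + (1/3)·R1: [0, 0, -10/3, 4/3]
R4 ← R4 − (1/6)·R1: [0, 4, 5/3, -25/6]
R5 ← R5 + (1/6)·R1: [0, 4, -5/3, -17/6]
R6 ← R6 + (1/3)·R1: [0, 2, 5/3, -5/3]
R4 ← R4 + (2)·R2: [0, 0, -5, 1/2]
R5 ← R5 + (2)·R2: [0, 0, -25/3, 11/6]
R6 ← R6 + R2: [0, 0, -5/3, 2/3]
R4 ← R4 − (3/2)·R3: [0, 0, 0, -3/2]
R5 ← R5 − (5/2)·R3: [0, 0, 0, -3/2]
R6 ← R6 − (1/2)·R3: [0, 0, 0, 0]
R5 ← R5 − R4: [0, 0, 0, 0]
Echelon form has 4 nonzero rows, so rank(B) = 4.
The row space has dimension equal to the rank: 4.

4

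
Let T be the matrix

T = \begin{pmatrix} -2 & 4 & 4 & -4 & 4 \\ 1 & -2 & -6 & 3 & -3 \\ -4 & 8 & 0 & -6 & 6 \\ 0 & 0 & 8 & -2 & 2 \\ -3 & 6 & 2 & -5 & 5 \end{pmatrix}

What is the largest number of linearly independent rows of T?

Row reduce to echelon form.
R2 ← R2 + (1/2)·R1: [0, 0, -4, 1, -1]
R3 ← R3 − (2)·R1: [0, 0, -8, 2, -2]
R5 ← R5 − (3/2)·R1: [0, 0, -4, 1, -1]
R3 ← R3 − (2)·R2: [0, 0, 0, 0, 0]
R4 ← R4 + (2)·R2: [0, 0, 0, 0, 0]
R5 ← R5 − R2: [0, 0, 0, 0, 0]
Echelon form has 2 nonzero rows, so rank(T) = 2.
The rank gives the maximum number of linearly independent rows: 2.

2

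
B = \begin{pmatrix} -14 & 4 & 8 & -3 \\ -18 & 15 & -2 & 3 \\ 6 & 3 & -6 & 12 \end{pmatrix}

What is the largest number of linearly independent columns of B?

3

Row reduce to echelon form.
R2 ← R2 − (9/7)·R1: [0, 69/7, -86/7, 48/7]
R3 ← R3 + (3/7)·R1: [0, 33/7, -18/7, 75/7]
R3 ← R3 − (11/23)·R2: [0, 0, 76/23, 171/23]
Echelon form has 3 nonzero rows, so rank(B) = 3.
The rank gives the maximum number of linearly independent columns: 3.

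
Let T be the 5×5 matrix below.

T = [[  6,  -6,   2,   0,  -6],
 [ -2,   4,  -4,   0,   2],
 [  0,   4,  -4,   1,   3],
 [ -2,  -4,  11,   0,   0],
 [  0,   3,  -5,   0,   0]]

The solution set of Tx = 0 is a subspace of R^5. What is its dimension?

1

Row reduce to echelon form.
R2 ← R2 + (1/3)·R1: [0, 2, -10/3, 0, 0]
R4 ← R4 + (1/3)·R1: [0, -6, 35/3, 0, -2]
R3 ← R3 − (2)·R2: [0, 0, 8/3, 1, 3]
R4 ← R4 + (3)·R2: [0, 0, 5/3, 0, -2]
R5 ← R5 − (3/2)·R2: [0, 0, 0, 0, 0]
R4 ← R4 − (5/8)·R3: [0, 0, 0, -5/8, -31/8]
4 nonzero rows, so rank(T) = 4.
T has 5 columns; by rank–nullity, nullity = 5 − 4 = 1.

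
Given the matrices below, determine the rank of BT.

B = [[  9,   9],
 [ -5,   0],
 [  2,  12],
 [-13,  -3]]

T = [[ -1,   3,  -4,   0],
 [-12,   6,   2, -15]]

2

First compute BT:
[[-117,  81, -18, -135],
 [  5, -15,  20,   0],
 [-146,  78,  16, -180],
 [ 49, -57,  46,  45]]
Now row reduce the product.
R2 ← R2 + (5/117)·R1: [0, -150/13, 250/13, -75/13]
R3 ← R3 − (146/117)·R1: [0, -300/13, 500/13, -150/13]
R4 ← R4 + (49/117)·R1: [0, -300/13, 500/13, -150/13]
R3 ← R3 − (2)·R2: [0, 0, 0, 0]
R4 ← R4 − (2)·R2: [0, 0, 0, 0]
2 nonzero rows, so rank(BT) = 2.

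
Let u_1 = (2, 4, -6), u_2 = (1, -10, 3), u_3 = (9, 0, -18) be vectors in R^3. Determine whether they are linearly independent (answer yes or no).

no

Form the matrix with these vectors as rows and row reduce.
R2 ← R2 − (1/2)·R1: [0, -12, 6]
R3 ← R3 − (9/2)·R1: [0, -18, 9]
R3 ← R3 − (3/2)·R2: [0, 0, 0]
2 nonzero rows, so the 3 vectors span a space of dimension 2.
Since 2 < 3, the vectors are linearly dependent.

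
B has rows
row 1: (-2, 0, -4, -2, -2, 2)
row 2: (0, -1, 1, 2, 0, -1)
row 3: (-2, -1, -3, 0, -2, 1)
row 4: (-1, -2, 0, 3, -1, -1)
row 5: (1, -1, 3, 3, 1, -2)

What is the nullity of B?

Row reduce to echelon form.
R3 ← R3 − R1: [0, -1, 1, 2, 0, -1]
R4 ← R4 − (1/2)·R1: [0, -2, 2, 4, 0, -2]
R5 ← R5 + (1/2)·R1: [0, -1, 1, 2, 0, -1]
R3 ← R3 − R2: [0, 0, 0, 0, 0, 0]
R4 ← R4 − (2)·R2: [0, 0, 0, 0, 0, 0]
R5 ← R5 − R2: [0, 0, 0, 0, 0, 0]
2 nonzero rows, so rank(B) = 2.
B has 6 columns; by rank–nullity, nullity = 6 − 2 = 4.

4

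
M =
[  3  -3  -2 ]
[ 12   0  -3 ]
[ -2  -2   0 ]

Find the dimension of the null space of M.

Row reduce to echelon form.
R2 ← R2 − (4)·R1: [0, 12, 5]
R3 ← R3 + (2/3)·R1: [0, -4, -4/3]
R3 ← R3 + (1/3)·R2: [0, 0, 1/3]
3 nonzero rows, so rank(M) = 3.
M has 3 columns; by rank–nullity, nullity = 3 − 3 = 0.

0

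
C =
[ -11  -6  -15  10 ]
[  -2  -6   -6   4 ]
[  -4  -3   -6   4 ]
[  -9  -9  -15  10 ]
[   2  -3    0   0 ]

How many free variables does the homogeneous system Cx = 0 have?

Row reduce to echelon form.
R2 ← R2 − (2/11)·R1: [0, -54/11, -36/11, 24/11]
R3 ← R3 − (4/11)·R1: [0, -9/11, -6/11, 4/11]
R4 ← R4 − (9/11)·R1: [0, -45/11, -30/11, 20/11]
R5 ← R5 + (2/11)·R1: [0, -45/11, -30/11, 20/11]
R3 ← R3 − (1/6)·R2: [0, 0, 0, 0]
R4 ← R4 − (5/6)·R2: [0, 0, 0, 0]
R5 ← R5 − (5/6)·R2: [0, 0, 0, 0]
2 nonzero rows, so rank(C) = 2.
C has 4 columns; by rank–nullity, nullity = 4 − 2 = 2.

2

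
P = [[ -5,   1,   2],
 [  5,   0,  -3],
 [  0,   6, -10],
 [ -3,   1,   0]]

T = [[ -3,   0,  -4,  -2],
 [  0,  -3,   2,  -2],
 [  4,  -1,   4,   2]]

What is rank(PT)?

First compute PT:
[[ 23,  -5,  30,  12],
 [-27,   3, -32, -16],
 [-40,  -8, -28, -32],
 [  9,  -3,  14,   4]]
Now row reduce the product.
R2 ← R2 + (27/23)·R1: [0, -66/23, 74/23, -44/23]
R3 ← R3 + (40/23)·R1: [0, -384/23, 556/23, -256/23]
R4 ← R4 − (9/23)·R1: [0, -24/23, 52/23, -16/23]
R3 ← R3 − (64/11)·R2: [0, 0, 60/11, 0]
R4 ← R4 − (4/11)·R2: [0, 0, 12/11, 0]
R4 ← R4 − (1/5)·R3: [0, 0, 0, 0]
3 nonzero rows, so rank(PT) = 3.

3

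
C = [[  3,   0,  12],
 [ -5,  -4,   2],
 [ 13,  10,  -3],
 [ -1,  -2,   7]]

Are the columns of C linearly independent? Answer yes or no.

no

Row reduce C to echelon form.
R2 ← R2 + (5/3)·R1: [0, -4, 22]
R3 ← R3 − (13/3)·R1: [0, 10, -55]
R4 ← R4 + (1/3)·R1: [0, -2, 11]
R3 ← R3 + (5/2)·R2: [0, 0, 0]
R4 ← R4 − (1/2)·R2: [0, 0, 0]
2 pivots among 3 columns.
Only 2 < 3 pivot columns, so the columns are linearly dependent.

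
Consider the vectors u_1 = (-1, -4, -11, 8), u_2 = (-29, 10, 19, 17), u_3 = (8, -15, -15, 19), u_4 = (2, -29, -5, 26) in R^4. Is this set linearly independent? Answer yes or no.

yes

Form the matrix with these vectors as rows and row reduce.
R2 ← R2 − (29)·R1: [0, 126, 338, -215]
R3 ← R3 + (8)·R1: [0, -47, -103, 83]
R4 ← R4 + (2)·R1: [0, -37, -27, 42]
R3 ← R3 + (47/126)·R2: [0, 0, 1454/63, 353/126]
R4 ← R4 + (37/126)·R2: [0, 0, 4552/63, -2663/126]
R4 ← R4 − (2276/727)·R3: [0, 0, 0, -43483/1454]
4 nonzero rows, so the 4 vectors span a space of dimension 4.
Since 4 = 4, the vectors are linearly independent.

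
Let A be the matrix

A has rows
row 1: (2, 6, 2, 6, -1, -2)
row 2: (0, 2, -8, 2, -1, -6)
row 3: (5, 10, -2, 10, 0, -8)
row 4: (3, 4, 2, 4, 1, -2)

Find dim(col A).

Row reduce to echelon form.
R3 ← R3 − (5/2)·R1: [0, -5, -7, -5, 5/2, -3]
R4 ← R4 − (3/2)·R1: [0, -5, -1, -5, 5/2, 1]
R3 ← R3 + (5/2)·R2: [0, 0, -27, 0, 0, -18]
R4 ← R4 + (5/2)·R2: [0, 0, -21, 0, 0, -14]
R4 ← R4 − (7/9)·R3: [0, 0, 0, 0, 0, 0]
Echelon form has 3 nonzero rows, so rank(A) = 3.
The column space has dimension equal to the rank: 3.

3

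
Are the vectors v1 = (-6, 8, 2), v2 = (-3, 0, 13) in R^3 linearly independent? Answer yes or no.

yes

Form the matrix with these vectors as rows and row reduce.
R2 ← R2 − (1/2)·R1: [0, -4, 12]
2 nonzero rows, so the 2 vectors span a space of dimension 2.
Since 2 = 2, the vectors are linearly independent.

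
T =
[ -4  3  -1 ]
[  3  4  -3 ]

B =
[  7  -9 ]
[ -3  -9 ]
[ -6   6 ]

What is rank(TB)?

First compute TB:
[[-31,   3],
 [ 27, -81]]
Now row reduce the product.
R2 ← R2 + (27/31)·R1: [0, -2430/31]
2 nonzero rows, so rank(TB) = 2.

2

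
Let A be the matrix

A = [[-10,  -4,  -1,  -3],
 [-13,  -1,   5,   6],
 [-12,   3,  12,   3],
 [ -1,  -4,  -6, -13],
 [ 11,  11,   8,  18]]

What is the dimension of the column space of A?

Row reduce to echelon form.
R2 ← R2 − (13/10)·R1: [0, 21/5, 63/10, 99/10]
R3 ← R3 − (6/5)·R1: [0, 39/5, 66/5, 33/5]
R4 ← R4 − (1/10)·R1: [0, -18/5, -59/10, -127/10]
R5 ← R5 + (11/10)·R1: [0, 33/5, 69/10, 147/10]
R3 ← R3 − (13/7)·R2: [0, 0, 3/2, -165/14]
R4 ← R4 + (6/7)·R2: [0, 0, -1/2, -59/14]
R5 ← R5 − (11/7)·R2: [0, 0, -3, -6/7]
R4 ← R4 + (1/3)·R3: [0, 0, 0, -57/7]
R5 ← R5 + (2)·R3: [0, 0, 0, -171/7]
R5 ← R5 − (3)·R4: [0, 0, 0, 0]
Echelon form has 4 nonzero rows, so rank(A) = 4.
The column space has dimension equal to the rank: 4.

4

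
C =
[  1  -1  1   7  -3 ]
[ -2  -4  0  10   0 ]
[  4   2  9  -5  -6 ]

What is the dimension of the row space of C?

Row reduce to echelon form.
R2 ← R2 + (2)·R1: [0, -6, 2, 24, -6]
R3 ← R3 − (4)·R1: [0, 6, 5, -33, 6]
R3 ← R3 + R2: [0, 0, 7, -9, 0]
Echelon form has 3 nonzero rows, so rank(C) = 3.
The row space has dimension equal to the rank: 3.

3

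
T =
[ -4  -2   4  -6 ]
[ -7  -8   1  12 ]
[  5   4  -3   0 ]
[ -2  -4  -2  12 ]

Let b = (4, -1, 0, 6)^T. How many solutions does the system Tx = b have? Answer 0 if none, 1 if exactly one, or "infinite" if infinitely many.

0

Row reduce the augmented matrix [T | b].
R2 ← R2 − (7/4)·R1: [0, -9/2, -6, 45/2, -8]
R3 ← R3 + (5/4)·R1: [0, 3/2, 2, -15/2, 5]
R4 ← R4 − (1/2)·R1: [0, -3, -4, 15, 4]
R3 ← R3 + (1/3)·R2: [0, 0, 0, 0, 7/3]
R4 ← R4 − (2/3)·R2: [0, 0, 0, 0, 28/3]
R4 ← R4 − (4)·R3: [0, 0, 0, 0, 0]
The echelon form has 3 nonzero rows; the last pivot sits in the augmented column, so rank(T) = 2 but rank([T|b]) = 3.
Since the ranks differ, the system is inconsistent.
It has no solutions.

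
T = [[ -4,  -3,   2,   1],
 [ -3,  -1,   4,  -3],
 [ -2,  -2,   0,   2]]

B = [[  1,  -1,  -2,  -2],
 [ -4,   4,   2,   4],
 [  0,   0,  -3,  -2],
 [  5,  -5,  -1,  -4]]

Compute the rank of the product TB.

First compute TB:
[[ 13, -13,  -5, -12],
 [-14,  14,  -5,   6],
 [ 16, -16,  -2, -12]]
Now row reduce the product.
R2 ← R2 + (14/13)·R1: [0, 0, -135/13, -90/13]
R3 ← R3 − (16/13)·R1: [0, 0, 54/13, 36/13]
R3 ← R3 + (2/5)·R2: [0, 0, 0, 0]
2 nonzero rows, so rank(TB) = 2.

2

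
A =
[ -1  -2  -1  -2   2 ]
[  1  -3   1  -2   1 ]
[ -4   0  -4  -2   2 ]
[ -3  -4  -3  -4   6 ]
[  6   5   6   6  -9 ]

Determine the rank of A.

3

Row reduce to echelon form.
R2 ← R2 + R1: [0, -5, 0, -4, 3]
R3 ← R3 − (4)·R1: [0, 8, 0, 6, -6]
R4 ← R4 − (3)·R1: [0, 2, 0, 2, 0]
R5 ← R5 + (6)·R1: [0, -7, 0, -6, 3]
R3 ← R3 + (8/5)·R2: [0, 0, 0, -2/5, -6/5]
R4 ← R4 + (2/5)·R2: [0, 0, 0, 2/5, 6/5]
R5 ← R5 − (7/5)·R2: [0, 0, 0, -2/5, -6/5]
R4 ← R4 + R3: [0, 0, 0, 0, 0]
R5 ← R5 − R3: [0, 0, 0, 0, 0]
Echelon form has 3 nonzero rows, so rank(A) = 3.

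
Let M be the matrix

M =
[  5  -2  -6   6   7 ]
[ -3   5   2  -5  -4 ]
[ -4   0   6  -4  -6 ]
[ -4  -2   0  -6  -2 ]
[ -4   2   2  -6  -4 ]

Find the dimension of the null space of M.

Row reduce to echelon form.
R2 ← R2 + (3/5)·R1: [0, 19/5, -8/5, -7/5, 1/5]
R3 ← R3 + (4/5)·R1: [0, -8/5, 6/5, 4/5, -2/5]
R4 ← R4 + (4/5)·R1: [0, -18/5, -24/5, -6/5, 18/5]
R5 ← R5 + (4/5)·R1: [0, 2/5, -14/5, -6/5, 8/5]
R3 ← R3 + (8/19)·R2: [0, 0, 10/19, 4/19, -6/19]
R4 ← R4 + (18/19)·R2: [0, 0, -120/19, -48/19, 72/19]
R5 ← R5 − (2/19)·R2: [0, 0, -50/19, -20/19, 30/19]
R4 ← R4 + (12)·R3: [0, 0, 0, 0, 0]
R5 ← R5 + (5)·R3: [0, 0, 0, 0, 0]
3 nonzero rows, so rank(M) = 3.
M has 5 columns; by rank–nullity, nullity = 5 − 3 = 2.

2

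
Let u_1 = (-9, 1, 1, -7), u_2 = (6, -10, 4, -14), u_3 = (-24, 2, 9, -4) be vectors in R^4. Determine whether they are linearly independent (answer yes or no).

yes

Form the matrix with these vectors as rows and row reduce.
R2 ← R2 + (2/3)·R1: [0, -28/3, 14/3, -56/3]
R3 ← R3 − (8/3)·R1: [0, -2/3, 19/3, 44/3]
R3 ← R3 − (1/14)·R2: [0, 0, 6, 16]
3 nonzero rows, so the 3 vectors span a space of dimension 3.
Since 3 = 3, the vectors are linearly independent.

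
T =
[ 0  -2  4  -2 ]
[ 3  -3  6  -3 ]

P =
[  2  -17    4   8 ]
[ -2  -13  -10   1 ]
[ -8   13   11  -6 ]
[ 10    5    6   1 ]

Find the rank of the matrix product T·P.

First compute TP:
[[-48,  68,  52, -28],
 [-66,  51,  90, -18]]
Now row reduce the product.
R2 ← R2 − (11/8)·R1: [0, -85/2, 37/2, 41/2]
2 nonzero rows, so rank(TP) = 2.

2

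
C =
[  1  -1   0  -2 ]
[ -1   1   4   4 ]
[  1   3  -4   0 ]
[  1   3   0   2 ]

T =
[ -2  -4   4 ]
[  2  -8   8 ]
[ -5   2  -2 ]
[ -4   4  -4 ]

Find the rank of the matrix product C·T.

First compute CT:
[[  4,  -4,   4],
 [-32,  20, -20],
 [ 24, -36,  36],
 [ -4, -20,  20]]
Now row reduce the product.
R2 ← R2 + (8)·R1: [0, -12, 12]
R3 ← R3 − (6)·R1: [0, -12, 12]
R4 ← R4 + R1: [0, -24, 24]
R3 ← R3 − R2: [0, 0, 0]
R4 ← R4 − (2)·R2: [0, 0, 0]
2 nonzero rows, so rank(CT) = 2.

2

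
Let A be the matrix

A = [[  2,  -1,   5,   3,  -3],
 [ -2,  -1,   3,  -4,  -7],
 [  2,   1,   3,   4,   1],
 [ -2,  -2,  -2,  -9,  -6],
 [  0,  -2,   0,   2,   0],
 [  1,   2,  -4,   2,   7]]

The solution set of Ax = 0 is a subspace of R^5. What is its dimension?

1

Row reduce to echelon form.
R2 ← R2 + R1: [0, -2, 8, -1, -10]
R3 ← R3 − R1: [0, 2, -2, 1, 4]
R4 ← R4 + R1: [0, -3, 3, -6, -9]
R6 ← R6 − (1/2)·R1: [0, 5/2, -13/2, 1/2, 17/2]
R3 ← R3 + R2: [0, 0, 6, 0, -6]
R4 ← R4 − (3/2)·R2: [0, 0, -9, -9/2, 6]
R5 ← R5 − R2: [0, 0, -8, 3, 10]
R6 ← R6 + (5/4)·R2: [0, 0, 7/2, -3/4, -4]
R4 ← R4 + (3/2)·R3: [0, 0, 0, -9/2, -3]
R5 ← R5 + (4/3)·R3: [0, 0, 0, 3, 2]
R6 ← R6 − (7/12)·R3: [0, 0, 0, -3/4, -1/2]
R5 ← R5 + (2/3)·R4: [0, 0, 0, 0, 0]
R6 ← R6 − (1/6)·R4: [0, 0, 0, 0, 0]
4 nonzero rows, so rank(A) = 4.
A has 5 columns; by rank–nullity, nullity = 5 − 4 = 1.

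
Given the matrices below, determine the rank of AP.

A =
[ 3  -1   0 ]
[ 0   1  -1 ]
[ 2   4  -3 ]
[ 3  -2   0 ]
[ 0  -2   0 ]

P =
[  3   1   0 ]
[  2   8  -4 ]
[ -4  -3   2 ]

First compute AP:
[[  7,  -5,   4],
 [  6,  11,  -6],
 [ 26,  43, -22],
 [  5, -13,   8],
 [ -4, -16,   8]]
Now row reduce the product.
R2 ← R2 − (6/7)·R1: [0, 107/7, -66/7]
R3 ← R3 − (26/7)·R1: [0, 431/7, -258/7]
R4 ← R4 − (5/7)·R1: [0, -66/7, 36/7]
R5 ← R5 + (4/7)·R1: [0, -132/7, 72/7]
R3 ← R3 − (431/107)·R2: [0, 0, 120/107]
R4 ← R4 + (66/107)·R2: [0, 0, -72/107]
R5 ← R5 + (132/107)·R2: [0, 0, -144/107]
R4 ← R4 + (3/5)·R3: [0, 0, 0]
R5 ← R5 + (6/5)·R3: [0, 0, 0]
3 nonzero rows, so rank(AP) = 3.

3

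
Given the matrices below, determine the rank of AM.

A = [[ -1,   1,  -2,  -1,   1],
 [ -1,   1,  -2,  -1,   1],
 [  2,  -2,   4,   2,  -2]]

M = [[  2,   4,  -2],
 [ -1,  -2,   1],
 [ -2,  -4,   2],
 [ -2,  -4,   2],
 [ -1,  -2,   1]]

1

First compute AM:
[[  2,   4,  -2],
 [  2,   4,  -2],
 [ -4,  -8,   4]]
Now row reduce the product.
R2 ← R2 − R1: [0, 0, 0]
R3 ← R3 + (2)·R1: [0, 0, 0]
1 nonzero row, so rank(AM) = 1.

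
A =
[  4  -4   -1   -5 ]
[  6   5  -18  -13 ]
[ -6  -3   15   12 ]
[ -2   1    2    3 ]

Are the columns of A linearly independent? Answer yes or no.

no

Row reduce A to echelon form.
R2 ← R2 − (3/2)·R1: [0, 11, -33/2, -11/2]
R3 ← R3 + (3/2)·R1: [0, -9, 27/2, 9/2]
R4 ← R4 + (1/2)·R1: [0, -1, 3/2, 1/2]
R3 ← R3 + (9/11)·R2: [0, 0, 0, 0]
R4 ← R4 + (1/11)·R2: [0, 0, 0, 0]
2 pivots among 4 columns.
Only 2 < 4 pivot columns, so the columns are linearly dependent.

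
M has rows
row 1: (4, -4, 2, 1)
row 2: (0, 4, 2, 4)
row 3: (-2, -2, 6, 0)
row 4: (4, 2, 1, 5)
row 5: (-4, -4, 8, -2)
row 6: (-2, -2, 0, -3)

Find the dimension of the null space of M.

Row reduce to echelon form.
R3 ← R3 + (1/2)·R1: [0, -4, 7, 1/2]
R4 ← R4 − R1: [0, 6, -1, 4]
R5 ← R5 + R1: [0, -8, 10, -1]
R6 ← R6 + (1/2)·R1: [0, -4, 1, -5/2]
R3 ← R3 + R2: [0, 0, 9, 9/2]
R4 ← R4 − (3/2)·R2: [0, 0, -4, -2]
R5 ← R5 + (2)·R2: [0, 0, 14, 7]
R6 ← R6 + R2: [0, 0, 3, 3/2]
R4 ← R4 + (4/9)·R3: [0, 0, 0, 0]
R5 ← R5 − (14/9)·R3: [0, 0, 0, 0]
R6 ← R6 − (1/3)·R3: [0, 0, 0, 0]
3 nonzero rows, so rank(M) = 3.
M has 4 columns; by rank–nullity, nullity = 4 − 3 = 1.

1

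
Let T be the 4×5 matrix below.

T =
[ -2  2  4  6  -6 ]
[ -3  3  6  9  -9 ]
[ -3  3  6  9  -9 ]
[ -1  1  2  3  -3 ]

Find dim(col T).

Row reduce to echelon form.
R2 ← R2 − (3/2)·R1: [0, 0, 0, 0, 0]
R3 ← R3 − (3/2)·R1: [0, 0, 0, 0, 0]
R4 ← R4 − (1/2)·R1: [0, 0, 0, 0, 0]
Echelon form has 1 nonzero row, so rank(T) = 1.
The column space has dimension equal to the rank: 1.

1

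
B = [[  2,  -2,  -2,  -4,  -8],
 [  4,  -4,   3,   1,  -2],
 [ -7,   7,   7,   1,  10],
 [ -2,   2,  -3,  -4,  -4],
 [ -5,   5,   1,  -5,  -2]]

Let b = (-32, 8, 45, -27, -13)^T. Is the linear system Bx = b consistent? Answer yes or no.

Row reduce the augmented matrix [B | b].
R2 ← R2 − (2)·R1: [0, 0, 7, 9, 14, 72]
R3 ← R3 + (7/2)·R1: [0, 0, 0, -13, -18, -67]
R4 ← R4 + R1: [0, 0, -5, -8, -12, -59]
R5 ← R5 + (5/2)·R1: [0, 0, -4, -15, -22, -93]
R4 ← R4 + (5/7)·R2: [0, 0, 0, -11/7, -2, -53/7]
R5 ← R5 + (4/7)·R2: [0, 0, 0, -69/7, -14, -363/7]
R4 ← R4 − (11/91)·R3: [0, 0, 0, 0, 16/91, 48/91]
R5 ← R5 − (69/91)·R3: [0, 0, 0, 0, -32/91, -96/91]
R5 ← R5 + (2)·R4: [0, 0, 0, 0, 0, 0]
The echelon form has 4 nonzero rows, and every pivot lies in the first 5 columns, so rank(B) = rank([B|b]) = 4.
The system is consistent.

yes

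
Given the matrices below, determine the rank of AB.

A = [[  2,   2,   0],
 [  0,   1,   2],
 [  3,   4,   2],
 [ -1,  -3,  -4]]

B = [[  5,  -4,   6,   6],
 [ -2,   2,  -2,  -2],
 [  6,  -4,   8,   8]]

2

First compute AB:
[[  6,  -4,   8,   8],
 [ 10,  -6,  14,  14],
 [ 19, -12,  26,  26],
 [-23,  14, -32, -32]]
Now row reduce the product.
R2 ← R2 − (5/3)·R1: [0, 2/3, 2/3, 2/3]
R3 ← R3 − (19/6)·R1: [0, 2/3, 2/3, 2/3]
R4 ← R4 + (23/6)·R1: [0, -4/3, -4/3, -4/3]
R3 ← R3 − R2: [0, 0, 0, 0]
R4 ← R4 + (2)·R2: [0, 0, 0, 0]
2 nonzero rows, so rank(AB) = 2.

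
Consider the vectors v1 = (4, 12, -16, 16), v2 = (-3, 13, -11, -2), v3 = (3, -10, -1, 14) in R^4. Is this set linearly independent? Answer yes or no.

Form the matrix with these vectors as rows and row reduce.
R2 ← R2 + (3/4)·R1: [0, 22, -23, 10]
R3 ← R3 − (3/4)·R1: [0, -19, 11, 2]
R3 ← R3 + (19/22)·R2: [0, 0, -195/22, 117/11]
3 nonzero rows, so the 3 vectors span a space of dimension 3.
Since 3 = 3, the vectors are linearly independent.

yes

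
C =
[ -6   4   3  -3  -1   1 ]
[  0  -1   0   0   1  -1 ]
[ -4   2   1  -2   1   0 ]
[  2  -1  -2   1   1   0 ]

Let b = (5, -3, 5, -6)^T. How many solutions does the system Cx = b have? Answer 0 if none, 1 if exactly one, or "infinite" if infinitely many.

0

Row reduce the augmented matrix [C | b].
R3 ← R3 − (2/3)·R1: [0, -2/3, -1, 0, 5/3, -2/3, 5/3]
R4 ← R4 + (1/3)·R1: [0, 1/3, -1, 0, 2/3, 1/3, -13/3]
R3 ← R3 − (2/3)·R2: [0, 0, -1, 0, 1, 0, 11/3]
R4 ← R4 + (1/3)·R2: [0, 0, -1, 0, 1, 0, -16/3]
R4 ← R4 − R3: [0, 0, 0, 0, 0, 0, -9]
The echelon form has 4 nonzero rows; the last pivot sits in the augmented column, so rank(C) = 3 but rank([C|b]) = 4.
Since the ranks differ, the system is inconsistent.
It has no solutions.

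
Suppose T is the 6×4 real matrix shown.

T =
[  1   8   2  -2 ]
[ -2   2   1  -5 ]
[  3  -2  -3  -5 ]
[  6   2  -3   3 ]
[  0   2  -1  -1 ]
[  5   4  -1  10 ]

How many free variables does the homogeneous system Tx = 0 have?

Row reduce to echelon form.
R2 ← R2 + (2)·R1: [0, 18, 5, -9]
R3 ← R3 − (3)·R1: [0, -26, -9, 1]
R4 ← R4 − (6)·R1: [0, -46, -15, 15]
R6 ← R6 − (5)·R1: [0, -36, -11, 20]
R3 ← R3 + (13/9)·R2: [0, 0, -16/9, -12]
R4 ← R4 + (23/9)·R2: [0, 0, -20/9, -8]
R5 ← R5 − (1/9)·R2: [0, 0, -14/9, 0]
R6 ← R6 + (2)·R2: [0, 0, -1, 2]
R4 ← R4 − (5/4)·R3: [0, 0, 0, 7]
R5 ← R5 − (7/8)·R3: [0, 0, 0, 21/2]
R6 ← R6 − (9/16)·R3: [0, 0, 0, 35/4]
R5 ← R5 − (3/2)·R4: [0, 0, 0, 0]
R6 ← R6 − (5/4)·R4: [0, 0, 0, 0]
4 nonzero rows, so rank(T) = 4.
T has 4 columns; by rank–nullity, nullity = 4 − 4 = 0.

0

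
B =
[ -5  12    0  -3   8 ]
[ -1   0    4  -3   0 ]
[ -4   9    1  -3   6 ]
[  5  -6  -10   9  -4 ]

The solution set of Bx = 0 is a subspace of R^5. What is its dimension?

3

Row reduce to echelon form.
R2 ← R2 − (1/5)·R1: [0, -12/5, 4, -12/5, -8/5]
R3 ← R3 − (4/5)·R1: [0, -3/5, 1, -3/5, -2/5]
R4 ← R4 + R1: [0, 6, -10, 6, 4]
R3 ← R3 − (1/4)·R2: [0, 0, 0, 0, 0]
R4 ← R4 + (5/2)·R2: [0, 0, 0, 0, 0]
2 nonzero rows, so rank(B) = 2.
B has 5 columns; by rank–nullity, nullity = 5 − 2 = 3.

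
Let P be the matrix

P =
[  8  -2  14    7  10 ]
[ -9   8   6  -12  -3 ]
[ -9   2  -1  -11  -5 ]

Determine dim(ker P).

Row reduce to echelon form.
R2 ← R2 + (9/8)·R1: [0, 23/4, 87/4, -33/8, 33/4]
R3 ← R3 + (9/8)·R1: [0, -1/4, 59/4, -25/8, 25/4]
R3 ← R3 + (1/23)·R2: [0, 0, 361/23, -76/23, 152/23]
3 nonzero rows, so rank(P) = 3.
P has 5 columns; by rank–nullity, nullity = 5 − 3 = 2.

2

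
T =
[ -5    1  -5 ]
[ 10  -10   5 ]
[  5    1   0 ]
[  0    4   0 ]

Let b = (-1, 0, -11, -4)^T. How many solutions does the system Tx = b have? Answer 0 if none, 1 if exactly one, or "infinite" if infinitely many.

Row reduce the augmented matrix [T | b].
R2 ← R2 + (2)·R1: [0, -8, -5, -2]
R3 ← R3 + R1: [0, 2, -5, -12]
R3 ← R3 + (1/4)·R2: [0, 0, -25/4, -25/2]
R4 ← R4 + (1/2)·R2: [0, 0, -5/2, -5]
R4 ← R4 − (2/5)·R3: [0, 0, 0, 0]
The echelon form has 3 nonzero rows, and every pivot lies in the first 3 columns, so rank(T) = rank([T|b]) = 3.
The system is consistent.
rank = 3 = number of unknowns, so the solution is unique.

1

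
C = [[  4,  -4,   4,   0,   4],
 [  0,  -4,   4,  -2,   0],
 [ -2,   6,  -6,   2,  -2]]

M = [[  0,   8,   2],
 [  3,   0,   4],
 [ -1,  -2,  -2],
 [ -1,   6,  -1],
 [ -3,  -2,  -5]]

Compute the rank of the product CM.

2

First compute CM:
[[-28,  16, -36],
 [-14, -20, -22],
 [ 28,  12,  40]]
Now row reduce the product.
R2 ← R2 − (1/2)·R1: [0, -28, -4]
R3 ← R3 + R1: [0, 28, 4]
R3 ← R3 + R2: [0, 0, 0]
2 nonzero rows, so rank(CM) = 2.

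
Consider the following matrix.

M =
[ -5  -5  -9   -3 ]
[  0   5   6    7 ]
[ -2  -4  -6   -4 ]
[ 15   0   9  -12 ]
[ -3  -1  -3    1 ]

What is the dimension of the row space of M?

2

Row reduce to echelon form.
R3 ← R3 − (2/5)·R1: [0, -2, -12/5, -14/5]
R4 ← R4 + (3)·R1: [0, -15, -18, -21]
R5 ← R5 − (3/5)·R1: [0, 2, 12/5, 14/5]
R3 ← R3 + (2/5)·R2: [0, 0, 0, 0]
R4 ← R4 + (3)·R2: [0, 0, 0, 0]
R5 ← R5 − (2/5)·R2: [0, 0, 0, 0]
Echelon form has 2 nonzero rows, so rank(M) = 2.
The row space has dimension equal to the rank: 2.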